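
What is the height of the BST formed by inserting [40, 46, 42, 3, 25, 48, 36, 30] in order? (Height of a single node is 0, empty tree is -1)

Insertion order: [40, 46, 42, 3, 25, 48, 36, 30]
Tree (level-order array): [40, 3, 46, None, 25, 42, 48, None, 36, None, None, None, None, 30]
Compute height bottom-up (empty subtree = -1):
  height(30) = 1 + max(-1, -1) = 0
  height(36) = 1 + max(0, -1) = 1
  height(25) = 1 + max(-1, 1) = 2
  height(3) = 1 + max(-1, 2) = 3
  height(42) = 1 + max(-1, -1) = 0
  height(48) = 1 + max(-1, -1) = 0
  height(46) = 1 + max(0, 0) = 1
  height(40) = 1 + max(3, 1) = 4
Height = 4


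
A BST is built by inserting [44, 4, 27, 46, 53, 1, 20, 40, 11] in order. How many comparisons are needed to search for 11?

Search path for 11: 44 -> 4 -> 27 -> 20 -> 11
Found: True
Comparisons: 5


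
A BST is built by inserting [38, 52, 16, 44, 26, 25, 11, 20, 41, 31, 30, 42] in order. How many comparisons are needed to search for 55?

Search path for 55: 38 -> 52
Found: False
Comparisons: 2


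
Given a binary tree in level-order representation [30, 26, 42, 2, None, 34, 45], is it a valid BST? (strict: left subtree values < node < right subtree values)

Level-order array: [30, 26, 42, 2, None, 34, 45]
Validate using subtree bounds (lo, hi): at each node, require lo < value < hi,
then recurse left with hi=value and right with lo=value.
Preorder trace (stopping at first violation):
  at node 30 with bounds (-inf, +inf): OK
  at node 26 with bounds (-inf, 30): OK
  at node 2 with bounds (-inf, 26): OK
  at node 42 with bounds (30, +inf): OK
  at node 34 with bounds (30, 42): OK
  at node 45 with bounds (42, +inf): OK
No violation found at any node.
Result: Valid BST


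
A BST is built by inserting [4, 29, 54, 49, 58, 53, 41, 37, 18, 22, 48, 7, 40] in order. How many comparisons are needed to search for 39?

Search path for 39: 4 -> 29 -> 54 -> 49 -> 41 -> 37 -> 40
Found: False
Comparisons: 7


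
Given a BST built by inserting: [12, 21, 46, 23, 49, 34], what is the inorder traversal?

Tree insertion order: [12, 21, 46, 23, 49, 34]
Tree (level-order array): [12, None, 21, None, 46, 23, 49, None, 34]
Inorder traversal: [12, 21, 23, 34, 46, 49]


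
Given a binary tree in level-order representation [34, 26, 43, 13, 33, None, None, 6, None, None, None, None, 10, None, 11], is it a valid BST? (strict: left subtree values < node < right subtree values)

Level-order array: [34, 26, 43, 13, 33, None, None, 6, None, None, None, None, 10, None, 11]
Validate using subtree bounds (lo, hi): at each node, require lo < value < hi,
then recurse left with hi=value and right with lo=value.
Preorder trace (stopping at first violation):
  at node 34 with bounds (-inf, +inf): OK
  at node 26 with bounds (-inf, 34): OK
  at node 13 with bounds (-inf, 26): OK
  at node 6 with bounds (-inf, 13): OK
  at node 10 with bounds (6, 13): OK
  at node 11 with bounds (10, 13): OK
  at node 33 with bounds (26, 34): OK
  at node 43 with bounds (34, +inf): OK
No violation found at any node.
Result: Valid BST


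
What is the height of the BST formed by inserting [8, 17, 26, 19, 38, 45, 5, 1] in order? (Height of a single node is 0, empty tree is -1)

Insertion order: [8, 17, 26, 19, 38, 45, 5, 1]
Tree (level-order array): [8, 5, 17, 1, None, None, 26, None, None, 19, 38, None, None, None, 45]
Compute height bottom-up (empty subtree = -1):
  height(1) = 1 + max(-1, -1) = 0
  height(5) = 1 + max(0, -1) = 1
  height(19) = 1 + max(-1, -1) = 0
  height(45) = 1 + max(-1, -1) = 0
  height(38) = 1 + max(-1, 0) = 1
  height(26) = 1 + max(0, 1) = 2
  height(17) = 1 + max(-1, 2) = 3
  height(8) = 1 + max(1, 3) = 4
Height = 4


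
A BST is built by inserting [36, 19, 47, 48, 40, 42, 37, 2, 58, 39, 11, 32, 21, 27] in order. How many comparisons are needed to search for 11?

Search path for 11: 36 -> 19 -> 2 -> 11
Found: True
Comparisons: 4


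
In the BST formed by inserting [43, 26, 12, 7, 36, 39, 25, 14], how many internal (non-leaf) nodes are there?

Tree built from: [43, 26, 12, 7, 36, 39, 25, 14]
Tree (level-order array): [43, 26, None, 12, 36, 7, 25, None, 39, None, None, 14]
Rule: An internal node has at least one child.
Per-node child counts:
  node 43: 1 child(ren)
  node 26: 2 child(ren)
  node 12: 2 child(ren)
  node 7: 0 child(ren)
  node 25: 1 child(ren)
  node 14: 0 child(ren)
  node 36: 1 child(ren)
  node 39: 0 child(ren)
Matching nodes: [43, 26, 12, 25, 36]
Count of internal (non-leaf) nodes: 5


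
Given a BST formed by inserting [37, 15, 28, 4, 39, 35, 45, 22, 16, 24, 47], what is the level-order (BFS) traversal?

Tree insertion order: [37, 15, 28, 4, 39, 35, 45, 22, 16, 24, 47]
Tree (level-order array): [37, 15, 39, 4, 28, None, 45, None, None, 22, 35, None, 47, 16, 24]
BFS from the root, enqueuing left then right child of each popped node:
  queue [37] -> pop 37, enqueue [15, 39], visited so far: [37]
  queue [15, 39] -> pop 15, enqueue [4, 28], visited so far: [37, 15]
  queue [39, 4, 28] -> pop 39, enqueue [45], visited so far: [37, 15, 39]
  queue [4, 28, 45] -> pop 4, enqueue [none], visited so far: [37, 15, 39, 4]
  queue [28, 45] -> pop 28, enqueue [22, 35], visited so far: [37, 15, 39, 4, 28]
  queue [45, 22, 35] -> pop 45, enqueue [47], visited so far: [37, 15, 39, 4, 28, 45]
  queue [22, 35, 47] -> pop 22, enqueue [16, 24], visited so far: [37, 15, 39, 4, 28, 45, 22]
  queue [35, 47, 16, 24] -> pop 35, enqueue [none], visited so far: [37, 15, 39, 4, 28, 45, 22, 35]
  queue [47, 16, 24] -> pop 47, enqueue [none], visited so far: [37, 15, 39, 4, 28, 45, 22, 35, 47]
  queue [16, 24] -> pop 16, enqueue [none], visited so far: [37, 15, 39, 4, 28, 45, 22, 35, 47, 16]
  queue [24] -> pop 24, enqueue [none], visited so far: [37, 15, 39, 4, 28, 45, 22, 35, 47, 16, 24]
Result: [37, 15, 39, 4, 28, 45, 22, 35, 47, 16, 24]


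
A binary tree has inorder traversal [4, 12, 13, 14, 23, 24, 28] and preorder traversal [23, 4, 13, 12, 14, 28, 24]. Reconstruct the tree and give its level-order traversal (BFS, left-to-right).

Inorder:  [4, 12, 13, 14, 23, 24, 28]
Preorder: [23, 4, 13, 12, 14, 28, 24]
Algorithm: preorder visits root first, so consume preorder in order;
for each root, split the current inorder slice at that value into
left-subtree inorder and right-subtree inorder, then recurse.
Recursive splits:
  root=23; inorder splits into left=[4, 12, 13, 14], right=[24, 28]
  root=4; inorder splits into left=[], right=[12, 13, 14]
  root=13; inorder splits into left=[12], right=[14]
  root=12; inorder splits into left=[], right=[]
  root=14; inorder splits into left=[], right=[]
  root=28; inorder splits into left=[24], right=[]
  root=24; inorder splits into left=[], right=[]
Reconstructed level-order: [23, 4, 28, 13, 24, 12, 14]


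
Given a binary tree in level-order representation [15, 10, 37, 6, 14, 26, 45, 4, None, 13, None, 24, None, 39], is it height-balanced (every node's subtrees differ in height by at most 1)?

Tree (level-order array): [15, 10, 37, 6, 14, 26, 45, 4, None, 13, None, 24, None, 39]
Definition: a tree is height-balanced if, at every node, |h(left) - h(right)| <= 1 (empty subtree has height -1).
Bottom-up per-node check:
  node 4: h_left=-1, h_right=-1, diff=0 [OK], height=0
  node 6: h_left=0, h_right=-1, diff=1 [OK], height=1
  node 13: h_left=-1, h_right=-1, diff=0 [OK], height=0
  node 14: h_left=0, h_right=-1, diff=1 [OK], height=1
  node 10: h_left=1, h_right=1, diff=0 [OK], height=2
  node 24: h_left=-1, h_right=-1, diff=0 [OK], height=0
  node 26: h_left=0, h_right=-1, diff=1 [OK], height=1
  node 39: h_left=-1, h_right=-1, diff=0 [OK], height=0
  node 45: h_left=0, h_right=-1, diff=1 [OK], height=1
  node 37: h_left=1, h_right=1, diff=0 [OK], height=2
  node 15: h_left=2, h_right=2, diff=0 [OK], height=3
All nodes satisfy the balance condition.
Result: Balanced


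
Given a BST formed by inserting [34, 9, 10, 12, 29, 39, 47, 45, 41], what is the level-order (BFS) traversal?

Tree insertion order: [34, 9, 10, 12, 29, 39, 47, 45, 41]
Tree (level-order array): [34, 9, 39, None, 10, None, 47, None, 12, 45, None, None, 29, 41]
BFS from the root, enqueuing left then right child of each popped node:
  queue [34] -> pop 34, enqueue [9, 39], visited so far: [34]
  queue [9, 39] -> pop 9, enqueue [10], visited so far: [34, 9]
  queue [39, 10] -> pop 39, enqueue [47], visited so far: [34, 9, 39]
  queue [10, 47] -> pop 10, enqueue [12], visited so far: [34, 9, 39, 10]
  queue [47, 12] -> pop 47, enqueue [45], visited so far: [34, 9, 39, 10, 47]
  queue [12, 45] -> pop 12, enqueue [29], visited so far: [34, 9, 39, 10, 47, 12]
  queue [45, 29] -> pop 45, enqueue [41], visited so far: [34, 9, 39, 10, 47, 12, 45]
  queue [29, 41] -> pop 29, enqueue [none], visited so far: [34, 9, 39, 10, 47, 12, 45, 29]
  queue [41] -> pop 41, enqueue [none], visited so far: [34, 9, 39, 10, 47, 12, 45, 29, 41]
Result: [34, 9, 39, 10, 47, 12, 45, 29, 41]


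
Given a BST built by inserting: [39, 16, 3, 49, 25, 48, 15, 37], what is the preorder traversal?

Tree insertion order: [39, 16, 3, 49, 25, 48, 15, 37]
Tree (level-order array): [39, 16, 49, 3, 25, 48, None, None, 15, None, 37]
Preorder traversal: [39, 16, 3, 15, 25, 37, 49, 48]


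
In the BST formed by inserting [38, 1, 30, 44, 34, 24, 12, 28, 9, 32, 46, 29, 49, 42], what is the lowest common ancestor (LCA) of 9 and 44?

Tree insertion order: [38, 1, 30, 44, 34, 24, 12, 28, 9, 32, 46, 29, 49, 42]
Tree (level-order array): [38, 1, 44, None, 30, 42, 46, 24, 34, None, None, None, 49, 12, 28, 32, None, None, None, 9, None, None, 29]
In a BST, the LCA of p=9, q=44 is the first node v on the
root-to-leaf path with p <= v <= q (go left if both < v, right if both > v).
Walk from root:
  at 38: 9 <= 38 <= 44, this is the LCA
LCA = 38


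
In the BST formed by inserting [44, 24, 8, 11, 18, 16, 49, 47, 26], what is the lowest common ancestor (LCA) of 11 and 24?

Tree insertion order: [44, 24, 8, 11, 18, 16, 49, 47, 26]
Tree (level-order array): [44, 24, 49, 8, 26, 47, None, None, 11, None, None, None, None, None, 18, 16]
In a BST, the LCA of p=11, q=24 is the first node v on the
root-to-leaf path with p <= v <= q (go left if both < v, right if both > v).
Walk from root:
  at 44: both 11 and 24 < 44, go left
  at 24: 11 <= 24 <= 24, this is the LCA
LCA = 24


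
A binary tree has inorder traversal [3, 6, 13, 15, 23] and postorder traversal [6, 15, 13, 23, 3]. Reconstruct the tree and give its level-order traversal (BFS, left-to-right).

Inorder:   [3, 6, 13, 15, 23]
Postorder: [6, 15, 13, 23, 3]
Algorithm: postorder visits root last, so walk postorder right-to-left;
each value is the root of the current inorder slice — split it at that
value, recurse on the right subtree first, then the left.
Recursive splits:
  root=3; inorder splits into left=[], right=[6, 13, 15, 23]
  root=23; inorder splits into left=[6, 13, 15], right=[]
  root=13; inorder splits into left=[6], right=[15]
  root=15; inorder splits into left=[], right=[]
  root=6; inorder splits into left=[], right=[]
Reconstructed level-order: [3, 23, 13, 6, 15]


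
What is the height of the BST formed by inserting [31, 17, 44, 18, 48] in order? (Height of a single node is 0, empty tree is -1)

Insertion order: [31, 17, 44, 18, 48]
Tree (level-order array): [31, 17, 44, None, 18, None, 48]
Compute height bottom-up (empty subtree = -1):
  height(18) = 1 + max(-1, -1) = 0
  height(17) = 1 + max(-1, 0) = 1
  height(48) = 1 + max(-1, -1) = 0
  height(44) = 1 + max(-1, 0) = 1
  height(31) = 1 + max(1, 1) = 2
Height = 2


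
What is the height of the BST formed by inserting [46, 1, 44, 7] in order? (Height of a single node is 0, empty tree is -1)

Insertion order: [46, 1, 44, 7]
Tree (level-order array): [46, 1, None, None, 44, 7]
Compute height bottom-up (empty subtree = -1):
  height(7) = 1 + max(-1, -1) = 0
  height(44) = 1 + max(0, -1) = 1
  height(1) = 1 + max(-1, 1) = 2
  height(46) = 1 + max(2, -1) = 3
Height = 3


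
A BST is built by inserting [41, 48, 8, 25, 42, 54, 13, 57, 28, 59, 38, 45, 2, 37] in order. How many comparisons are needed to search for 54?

Search path for 54: 41 -> 48 -> 54
Found: True
Comparisons: 3


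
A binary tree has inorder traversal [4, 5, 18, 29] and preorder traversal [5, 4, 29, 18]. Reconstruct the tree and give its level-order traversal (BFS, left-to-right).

Inorder:  [4, 5, 18, 29]
Preorder: [5, 4, 29, 18]
Algorithm: preorder visits root first, so consume preorder in order;
for each root, split the current inorder slice at that value into
left-subtree inorder and right-subtree inorder, then recurse.
Recursive splits:
  root=5; inorder splits into left=[4], right=[18, 29]
  root=4; inorder splits into left=[], right=[]
  root=29; inorder splits into left=[18], right=[]
  root=18; inorder splits into left=[], right=[]
Reconstructed level-order: [5, 4, 29, 18]


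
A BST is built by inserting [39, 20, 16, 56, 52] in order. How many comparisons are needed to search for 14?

Search path for 14: 39 -> 20 -> 16
Found: False
Comparisons: 3


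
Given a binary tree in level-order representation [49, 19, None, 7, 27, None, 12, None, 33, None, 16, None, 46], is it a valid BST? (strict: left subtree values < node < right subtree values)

Level-order array: [49, 19, None, 7, 27, None, 12, None, 33, None, 16, None, 46]
Validate using subtree bounds (lo, hi): at each node, require lo < value < hi,
then recurse left with hi=value and right with lo=value.
Preorder trace (stopping at first violation):
  at node 49 with bounds (-inf, +inf): OK
  at node 19 with bounds (-inf, 49): OK
  at node 7 with bounds (-inf, 19): OK
  at node 12 with bounds (7, 19): OK
  at node 16 with bounds (12, 19): OK
  at node 27 with bounds (19, 49): OK
  at node 33 with bounds (27, 49): OK
  at node 46 with bounds (33, 49): OK
No violation found at any node.
Result: Valid BST


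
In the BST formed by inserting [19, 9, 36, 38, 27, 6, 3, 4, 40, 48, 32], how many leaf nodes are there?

Tree built from: [19, 9, 36, 38, 27, 6, 3, 4, 40, 48, 32]
Tree (level-order array): [19, 9, 36, 6, None, 27, 38, 3, None, None, 32, None, 40, None, 4, None, None, None, 48]
Rule: A leaf has 0 children.
Per-node child counts:
  node 19: 2 child(ren)
  node 9: 1 child(ren)
  node 6: 1 child(ren)
  node 3: 1 child(ren)
  node 4: 0 child(ren)
  node 36: 2 child(ren)
  node 27: 1 child(ren)
  node 32: 0 child(ren)
  node 38: 1 child(ren)
  node 40: 1 child(ren)
  node 48: 0 child(ren)
Matching nodes: [4, 32, 48]
Count of leaf nodes: 3


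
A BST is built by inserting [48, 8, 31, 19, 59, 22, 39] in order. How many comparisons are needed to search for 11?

Search path for 11: 48 -> 8 -> 31 -> 19
Found: False
Comparisons: 4


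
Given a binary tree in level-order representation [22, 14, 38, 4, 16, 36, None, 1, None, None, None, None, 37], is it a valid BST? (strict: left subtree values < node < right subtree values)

Level-order array: [22, 14, 38, 4, 16, 36, None, 1, None, None, None, None, 37]
Validate using subtree bounds (lo, hi): at each node, require lo < value < hi,
then recurse left with hi=value and right with lo=value.
Preorder trace (stopping at first violation):
  at node 22 with bounds (-inf, +inf): OK
  at node 14 with bounds (-inf, 22): OK
  at node 4 with bounds (-inf, 14): OK
  at node 1 with bounds (-inf, 4): OK
  at node 16 with bounds (14, 22): OK
  at node 38 with bounds (22, +inf): OK
  at node 36 with bounds (22, 38): OK
  at node 37 with bounds (36, 38): OK
No violation found at any node.
Result: Valid BST


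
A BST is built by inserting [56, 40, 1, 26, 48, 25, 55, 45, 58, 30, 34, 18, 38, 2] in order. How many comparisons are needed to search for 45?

Search path for 45: 56 -> 40 -> 48 -> 45
Found: True
Comparisons: 4


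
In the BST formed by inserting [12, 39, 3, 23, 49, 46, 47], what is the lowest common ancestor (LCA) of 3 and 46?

Tree insertion order: [12, 39, 3, 23, 49, 46, 47]
Tree (level-order array): [12, 3, 39, None, None, 23, 49, None, None, 46, None, None, 47]
In a BST, the LCA of p=3, q=46 is the first node v on the
root-to-leaf path with p <= v <= q (go left if both < v, right if both > v).
Walk from root:
  at 12: 3 <= 12 <= 46, this is the LCA
LCA = 12


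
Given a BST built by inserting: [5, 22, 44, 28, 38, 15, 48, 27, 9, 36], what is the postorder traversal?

Tree insertion order: [5, 22, 44, 28, 38, 15, 48, 27, 9, 36]
Tree (level-order array): [5, None, 22, 15, 44, 9, None, 28, 48, None, None, 27, 38, None, None, None, None, 36]
Postorder traversal: [9, 15, 27, 36, 38, 28, 48, 44, 22, 5]


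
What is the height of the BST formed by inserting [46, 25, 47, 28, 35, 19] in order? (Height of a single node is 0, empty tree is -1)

Insertion order: [46, 25, 47, 28, 35, 19]
Tree (level-order array): [46, 25, 47, 19, 28, None, None, None, None, None, 35]
Compute height bottom-up (empty subtree = -1):
  height(19) = 1 + max(-1, -1) = 0
  height(35) = 1 + max(-1, -1) = 0
  height(28) = 1 + max(-1, 0) = 1
  height(25) = 1 + max(0, 1) = 2
  height(47) = 1 + max(-1, -1) = 0
  height(46) = 1 + max(2, 0) = 3
Height = 3


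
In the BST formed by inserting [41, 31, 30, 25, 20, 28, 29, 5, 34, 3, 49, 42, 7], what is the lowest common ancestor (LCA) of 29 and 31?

Tree insertion order: [41, 31, 30, 25, 20, 28, 29, 5, 34, 3, 49, 42, 7]
Tree (level-order array): [41, 31, 49, 30, 34, 42, None, 25, None, None, None, None, None, 20, 28, 5, None, None, 29, 3, 7]
In a BST, the LCA of p=29, q=31 is the first node v on the
root-to-leaf path with p <= v <= q (go left if both < v, right if both > v).
Walk from root:
  at 41: both 29 and 31 < 41, go left
  at 31: 29 <= 31 <= 31, this is the LCA
LCA = 31


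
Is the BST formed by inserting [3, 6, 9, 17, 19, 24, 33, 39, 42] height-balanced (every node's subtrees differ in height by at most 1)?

Tree (level-order array): [3, None, 6, None, 9, None, 17, None, 19, None, 24, None, 33, None, 39, None, 42]
Definition: a tree is height-balanced if, at every node, |h(left) - h(right)| <= 1 (empty subtree has height -1).
Bottom-up per-node check:
  node 42: h_left=-1, h_right=-1, diff=0 [OK], height=0
  node 39: h_left=-1, h_right=0, diff=1 [OK], height=1
  node 33: h_left=-1, h_right=1, diff=2 [FAIL (|-1-1|=2 > 1)], height=2
  node 24: h_left=-1, h_right=2, diff=3 [FAIL (|-1-2|=3 > 1)], height=3
  node 19: h_left=-1, h_right=3, diff=4 [FAIL (|-1-3|=4 > 1)], height=4
  node 17: h_left=-1, h_right=4, diff=5 [FAIL (|-1-4|=5 > 1)], height=5
  node 9: h_left=-1, h_right=5, diff=6 [FAIL (|-1-5|=6 > 1)], height=6
  node 6: h_left=-1, h_right=6, diff=7 [FAIL (|-1-6|=7 > 1)], height=7
  node 3: h_left=-1, h_right=7, diff=8 [FAIL (|-1-7|=8 > 1)], height=8
Node 33 violates the condition: |-1 - 1| = 2 > 1.
Result: Not balanced


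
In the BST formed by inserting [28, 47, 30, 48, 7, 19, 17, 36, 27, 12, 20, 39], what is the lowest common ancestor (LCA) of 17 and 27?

Tree insertion order: [28, 47, 30, 48, 7, 19, 17, 36, 27, 12, 20, 39]
Tree (level-order array): [28, 7, 47, None, 19, 30, 48, 17, 27, None, 36, None, None, 12, None, 20, None, None, 39]
In a BST, the LCA of p=17, q=27 is the first node v on the
root-to-leaf path with p <= v <= q (go left if both < v, right if both > v).
Walk from root:
  at 28: both 17 and 27 < 28, go left
  at 7: both 17 and 27 > 7, go right
  at 19: 17 <= 19 <= 27, this is the LCA
LCA = 19


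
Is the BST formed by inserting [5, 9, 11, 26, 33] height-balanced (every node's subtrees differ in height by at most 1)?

Tree (level-order array): [5, None, 9, None, 11, None, 26, None, 33]
Definition: a tree is height-balanced if, at every node, |h(left) - h(right)| <= 1 (empty subtree has height -1).
Bottom-up per-node check:
  node 33: h_left=-1, h_right=-1, diff=0 [OK], height=0
  node 26: h_left=-1, h_right=0, diff=1 [OK], height=1
  node 11: h_left=-1, h_right=1, diff=2 [FAIL (|-1-1|=2 > 1)], height=2
  node 9: h_left=-1, h_right=2, diff=3 [FAIL (|-1-2|=3 > 1)], height=3
  node 5: h_left=-1, h_right=3, diff=4 [FAIL (|-1-3|=4 > 1)], height=4
Node 11 violates the condition: |-1 - 1| = 2 > 1.
Result: Not balanced


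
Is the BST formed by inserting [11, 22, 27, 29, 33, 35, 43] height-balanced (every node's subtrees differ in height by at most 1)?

Tree (level-order array): [11, None, 22, None, 27, None, 29, None, 33, None, 35, None, 43]
Definition: a tree is height-balanced if, at every node, |h(left) - h(right)| <= 1 (empty subtree has height -1).
Bottom-up per-node check:
  node 43: h_left=-1, h_right=-1, diff=0 [OK], height=0
  node 35: h_left=-1, h_right=0, diff=1 [OK], height=1
  node 33: h_left=-1, h_right=1, diff=2 [FAIL (|-1-1|=2 > 1)], height=2
  node 29: h_left=-1, h_right=2, diff=3 [FAIL (|-1-2|=3 > 1)], height=3
  node 27: h_left=-1, h_right=3, diff=4 [FAIL (|-1-3|=4 > 1)], height=4
  node 22: h_left=-1, h_right=4, diff=5 [FAIL (|-1-4|=5 > 1)], height=5
  node 11: h_left=-1, h_right=5, diff=6 [FAIL (|-1-5|=6 > 1)], height=6
Node 33 violates the condition: |-1 - 1| = 2 > 1.
Result: Not balanced


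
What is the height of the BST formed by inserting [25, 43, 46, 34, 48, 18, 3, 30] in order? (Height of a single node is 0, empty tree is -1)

Insertion order: [25, 43, 46, 34, 48, 18, 3, 30]
Tree (level-order array): [25, 18, 43, 3, None, 34, 46, None, None, 30, None, None, 48]
Compute height bottom-up (empty subtree = -1):
  height(3) = 1 + max(-1, -1) = 0
  height(18) = 1 + max(0, -1) = 1
  height(30) = 1 + max(-1, -1) = 0
  height(34) = 1 + max(0, -1) = 1
  height(48) = 1 + max(-1, -1) = 0
  height(46) = 1 + max(-1, 0) = 1
  height(43) = 1 + max(1, 1) = 2
  height(25) = 1 + max(1, 2) = 3
Height = 3


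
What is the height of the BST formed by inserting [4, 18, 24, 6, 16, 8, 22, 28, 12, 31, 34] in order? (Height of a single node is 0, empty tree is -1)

Insertion order: [4, 18, 24, 6, 16, 8, 22, 28, 12, 31, 34]
Tree (level-order array): [4, None, 18, 6, 24, None, 16, 22, 28, 8, None, None, None, None, 31, None, 12, None, 34]
Compute height bottom-up (empty subtree = -1):
  height(12) = 1 + max(-1, -1) = 0
  height(8) = 1 + max(-1, 0) = 1
  height(16) = 1 + max(1, -1) = 2
  height(6) = 1 + max(-1, 2) = 3
  height(22) = 1 + max(-1, -1) = 0
  height(34) = 1 + max(-1, -1) = 0
  height(31) = 1 + max(-1, 0) = 1
  height(28) = 1 + max(-1, 1) = 2
  height(24) = 1 + max(0, 2) = 3
  height(18) = 1 + max(3, 3) = 4
  height(4) = 1 + max(-1, 4) = 5
Height = 5


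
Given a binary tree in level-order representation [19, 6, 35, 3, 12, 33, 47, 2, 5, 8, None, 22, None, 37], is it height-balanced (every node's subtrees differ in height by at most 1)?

Tree (level-order array): [19, 6, 35, 3, 12, 33, 47, 2, 5, 8, None, 22, None, 37]
Definition: a tree is height-balanced if, at every node, |h(left) - h(right)| <= 1 (empty subtree has height -1).
Bottom-up per-node check:
  node 2: h_left=-1, h_right=-1, diff=0 [OK], height=0
  node 5: h_left=-1, h_right=-1, diff=0 [OK], height=0
  node 3: h_left=0, h_right=0, diff=0 [OK], height=1
  node 8: h_left=-1, h_right=-1, diff=0 [OK], height=0
  node 12: h_left=0, h_right=-1, diff=1 [OK], height=1
  node 6: h_left=1, h_right=1, diff=0 [OK], height=2
  node 22: h_left=-1, h_right=-1, diff=0 [OK], height=0
  node 33: h_left=0, h_right=-1, diff=1 [OK], height=1
  node 37: h_left=-1, h_right=-1, diff=0 [OK], height=0
  node 47: h_left=0, h_right=-1, diff=1 [OK], height=1
  node 35: h_left=1, h_right=1, diff=0 [OK], height=2
  node 19: h_left=2, h_right=2, diff=0 [OK], height=3
All nodes satisfy the balance condition.
Result: Balanced


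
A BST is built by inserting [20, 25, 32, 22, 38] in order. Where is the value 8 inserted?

Starting tree (level order): [20, None, 25, 22, 32, None, None, None, 38]
Insertion path: 20
Result: insert 8 as left child of 20
Final tree (level order): [20, 8, 25, None, None, 22, 32, None, None, None, 38]


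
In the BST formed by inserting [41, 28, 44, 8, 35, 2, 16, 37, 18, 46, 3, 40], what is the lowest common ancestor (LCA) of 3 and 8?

Tree insertion order: [41, 28, 44, 8, 35, 2, 16, 37, 18, 46, 3, 40]
Tree (level-order array): [41, 28, 44, 8, 35, None, 46, 2, 16, None, 37, None, None, None, 3, None, 18, None, 40]
In a BST, the LCA of p=3, q=8 is the first node v on the
root-to-leaf path with p <= v <= q (go left if both < v, right if both > v).
Walk from root:
  at 41: both 3 and 8 < 41, go left
  at 28: both 3 and 8 < 28, go left
  at 8: 3 <= 8 <= 8, this is the LCA
LCA = 8


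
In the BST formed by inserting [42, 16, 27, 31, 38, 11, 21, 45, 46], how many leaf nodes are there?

Tree built from: [42, 16, 27, 31, 38, 11, 21, 45, 46]
Tree (level-order array): [42, 16, 45, 11, 27, None, 46, None, None, 21, 31, None, None, None, None, None, 38]
Rule: A leaf has 0 children.
Per-node child counts:
  node 42: 2 child(ren)
  node 16: 2 child(ren)
  node 11: 0 child(ren)
  node 27: 2 child(ren)
  node 21: 0 child(ren)
  node 31: 1 child(ren)
  node 38: 0 child(ren)
  node 45: 1 child(ren)
  node 46: 0 child(ren)
Matching nodes: [11, 21, 38, 46]
Count of leaf nodes: 4


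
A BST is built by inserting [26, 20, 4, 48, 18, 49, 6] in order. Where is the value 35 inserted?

Starting tree (level order): [26, 20, 48, 4, None, None, 49, None, 18, None, None, 6]
Insertion path: 26 -> 48
Result: insert 35 as left child of 48
Final tree (level order): [26, 20, 48, 4, None, 35, 49, None, 18, None, None, None, None, 6]


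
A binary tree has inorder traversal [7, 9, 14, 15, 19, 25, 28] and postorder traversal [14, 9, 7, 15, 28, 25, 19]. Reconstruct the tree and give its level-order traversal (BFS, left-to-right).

Inorder:   [7, 9, 14, 15, 19, 25, 28]
Postorder: [14, 9, 7, 15, 28, 25, 19]
Algorithm: postorder visits root last, so walk postorder right-to-left;
each value is the root of the current inorder slice — split it at that
value, recurse on the right subtree first, then the left.
Recursive splits:
  root=19; inorder splits into left=[7, 9, 14, 15], right=[25, 28]
  root=25; inorder splits into left=[], right=[28]
  root=28; inorder splits into left=[], right=[]
  root=15; inorder splits into left=[7, 9, 14], right=[]
  root=7; inorder splits into left=[], right=[9, 14]
  root=9; inorder splits into left=[], right=[14]
  root=14; inorder splits into left=[], right=[]
Reconstructed level-order: [19, 15, 25, 7, 28, 9, 14]


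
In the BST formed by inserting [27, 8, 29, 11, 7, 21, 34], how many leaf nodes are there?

Tree built from: [27, 8, 29, 11, 7, 21, 34]
Tree (level-order array): [27, 8, 29, 7, 11, None, 34, None, None, None, 21]
Rule: A leaf has 0 children.
Per-node child counts:
  node 27: 2 child(ren)
  node 8: 2 child(ren)
  node 7: 0 child(ren)
  node 11: 1 child(ren)
  node 21: 0 child(ren)
  node 29: 1 child(ren)
  node 34: 0 child(ren)
Matching nodes: [7, 21, 34]
Count of leaf nodes: 3


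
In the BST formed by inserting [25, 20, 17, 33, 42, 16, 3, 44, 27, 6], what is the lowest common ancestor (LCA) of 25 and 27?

Tree insertion order: [25, 20, 17, 33, 42, 16, 3, 44, 27, 6]
Tree (level-order array): [25, 20, 33, 17, None, 27, 42, 16, None, None, None, None, 44, 3, None, None, None, None, 6]
In a BST, the LCA of p=25, q=27 is the first node v on the
root-to-leaf path with p <= v <= q (go left if both < v, right if both > v).
Walk from root:
  at 25: 25 <= 25 <= 27, this is the LCA
LCA = 25


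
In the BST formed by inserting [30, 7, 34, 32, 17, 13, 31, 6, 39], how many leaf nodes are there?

Tree built from: [30, 7, 34, 32, 17, 13, 31, 6, 39]
Tree (level-order array): [30, 7, 34, 6, 17, 32, 39, None, None, 13, None, 31]
Rule: A leaf has 0 children.
Per-node child counts:
  node 30: 2 child(ren)
  node 7: 2 child(ren)
  node 6: 0 child(ren)
  node 17: 1 child(ren)
  node 13: 0 child(ren)
  node 34: 2 child(ren)
  node 32: 1 child(ren)
  node 31: 0 child(ren)
  node 39: 0 child(ren)
Matching nodes: [6, 13, 31, 39]
Count of leaf nodes: 4


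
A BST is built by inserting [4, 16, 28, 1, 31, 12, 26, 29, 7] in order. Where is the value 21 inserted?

Starting tree (level order): [4, 1, 16, None, None, 12, 28, 7, None, 26, 31, None, None, None, None, 29]
Insertion path: 4 -> 16 -> 28 -> 26
Result: insert 21 as left child of 26
Final tree (level order): [4, 1, 16, None, None, 12, 28, 7, None, 26, 31, None, None, 21, None, 29]


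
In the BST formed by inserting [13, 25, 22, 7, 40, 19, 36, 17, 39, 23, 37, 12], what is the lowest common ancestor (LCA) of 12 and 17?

Tree insertion order: [13, 25, 22, 7, 40, 19, 36, 17, 39, 23, 37, 12]
Tree (level-order array): [13, 7, 25, None, 12, 22, 40, None, None, 19, 23, 36, None, 17, None, None, None, None, 39, None, None, 37]
In a BST, the LCA of p=12, q=17 is the first node v on the
root-to-leaf path with p <= v <= q (go left if both < v, right if both > v).
Walk from root:
  at 13: 12 <= 13 <= 17, this is the LCA
LCA = 13


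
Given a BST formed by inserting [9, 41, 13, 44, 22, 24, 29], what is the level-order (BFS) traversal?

Tree insertion order: [9, 41, 13, 44, 22, 24, 29]
Tree (level-order array): [9, None, 41, 13, 44, None, 22, None, None, None, 24, None, 29]
BFS from the root, enqueuing left then right child of each popped node:
  queue [9] -> pop 9, enqueue [41], visited so far: [9]
  queue [41] -> pop 41, enqueue [13, 44], visited so far: [9, 41]
  queue [13, 44] -> pop 13, enqueue [22], visited so far: [9, 41, 13]
  queue [44, 22] -> pop 44, enqueue [none], visited so far: [9, 41, 13, 44]
  queue [22] -> pop 22, enqueue [24], visited so far: [9, 41, 13, 44, 22]
  queue [24] -> pop 24, enqueue [29], visited so far: [9, 41, 13, 44, 22, 24]
  queue [29] -> pop 29, enqueue [none], visited so far: [9, 41, 13, 44, 22, 24, 29]
Result: [9, 41, 13, 44, 22, 24, 29]


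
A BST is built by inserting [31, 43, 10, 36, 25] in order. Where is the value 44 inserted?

Starting tree (level order): [31, 10, 43, None, 25, 36]
Insertion path: 31 -> 43
Result: insert 44 as right child of 43
Final tree (level order): [31, 10, 43, None, 25, 36, 44]


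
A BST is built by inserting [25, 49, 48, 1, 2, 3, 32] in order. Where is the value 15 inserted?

Starting tree (level order): [25, 1, 49, None, 2, 48, None, None, 3, 32]
Insertion path: 25 -> 1 -> 2 -> 3
Result: insert 15 as right child of 3
Final tree (level order): [25, 1, 49, None, 2, 48, None, None, 3, 32, None, None, 15]


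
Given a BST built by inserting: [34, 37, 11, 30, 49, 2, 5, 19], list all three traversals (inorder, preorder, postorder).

Tree insertion order: [34, 37, 11, 30, 49, 2, 5, 19]
Tree (level-order array): [34, 11, 37, 2, 30, None, 49, None, 5, 19]
Inorder (L, root, R): [2, 5, 11, 19, 30, 34, 37, 49]
Preorder (root, L, R): [34, 11, 2, 5, 30, 19, 37, 49]
Postorder (L, R, root): [5, 2, 19, 30, 11, 49, 37, 34]


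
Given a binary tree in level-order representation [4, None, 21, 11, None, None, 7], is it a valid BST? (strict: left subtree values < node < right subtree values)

Level-order array: [4, None, 21, 11, None, None, 7]
Validate using subtree bounds (lo, hi): at each node, require lo < value < hi,
then recurse left with hi=value and right with lo=value.
Preorder trace (stopping at first violation):
  at node 4 with bounds (-inf, +inf): OK
  at node 21 with bounds (4, +inf): OK
  at node 11 with bounds (4, 21): OK
  at node 7 with bounds (11, 21): VIOLATION
Node 7 violates its bound: not (11 < 7 < 21).
Result: Not a valid BST


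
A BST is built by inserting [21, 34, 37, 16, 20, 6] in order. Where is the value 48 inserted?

Starting tree (level order): [21, 16, 34, 6, 20, None, 37]
Insertion path: 21 -> 34 -> 37
Result: insert 48 as right child of 37
Final tree (level order): [21, 16, 34, 6, 20, None, 37, None, None, None, None, None, 48]


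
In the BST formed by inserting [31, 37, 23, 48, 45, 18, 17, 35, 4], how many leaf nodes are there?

Tree built from: [31, 37, 23, 48, 45, 18, 17, 35, 4]
Tree (level-order array): [31, 23, 37, 18, None, 35, 48, 17, None, None, None, 45, None, 4]
Rule: A leaf has 0 children.
Per-node child counts:
  node 31: 2 child(ren)
  node 23: 1 child(ren)
  node 18: 1 child(ren)
  node 17: 1 child(ren)
  node 4: 0 child(ren)
  node 37: 2 child(ren)
  node 35: 0 child(ren)
  node 48: 1 child(ren)
  node 45: 0 child(ren)
Matching nodes: [4, 35, 45]
Count of leaf nodes: 3


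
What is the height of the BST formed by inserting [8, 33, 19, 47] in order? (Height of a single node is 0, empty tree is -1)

Insertion order: [8, 33, 19, 47]
Tree (level-order array): [8, None, 33, 19, 47]
Compute height bottom-up (empty subtree = -1):
  height(19) = 1 + max(-1, -1) = 0
  height(47) = 1 + max(-1, -1) = 0
  height(33) = 1 + max(0, 0) = 1
  height(8) = 1 + max(-1, 1) = 2
Height = 2


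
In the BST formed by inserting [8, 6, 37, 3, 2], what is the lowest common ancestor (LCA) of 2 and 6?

Tree insertion order: [8, 6, 37, 3, 2]
Tree (level-order array): [8, 6, 37, 3, None, None, None, 2]
In a BST, the LCA of p=2, q=6 is the first node v on the
root-to-leaf path with p <= v <= q (go left if both < v, right if both > v).
Walk from root:
  at 8: both 2 and 6 < 8, go left
  at 6: 2 <= 6 <= 6, this is the LCA
LCA = 6


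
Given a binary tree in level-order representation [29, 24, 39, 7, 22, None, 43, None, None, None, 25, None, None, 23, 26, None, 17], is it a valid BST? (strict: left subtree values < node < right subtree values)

Level-order array: [29, 24, 39, 7, 22, None, 43, None, None, None, 25, None, None, 23, 26, None, 17]
Validate using subtree bounds (lo, hi): at each node, require lo < value < hi,
then recurse left with hi=value and right with lo=value.
Preorder trace (stopping at first violation):
  at node 29 with bounds (-inf, +inf): OK
  at node 24 with bounds (-inf, 29): OK
  at node 7 with bounds (-inf, 24): OK
  at node 22 with bounds (24, 29): VIOLATION
Node 22 violates its bound: not (24 < 22 < 29).
Result: Not a valid BST


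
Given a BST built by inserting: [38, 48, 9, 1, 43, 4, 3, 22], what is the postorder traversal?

Tree insertion order: [38, 48, 9, 1, 43, 4, 3, 22]
Tree (level-order array): [38, 9, 48, 1, 22, 43, None, None, 4, None, None, None, None, 3]
Postorder traversal: [3, 4, 1, 22, 9, 43, 48, 38]


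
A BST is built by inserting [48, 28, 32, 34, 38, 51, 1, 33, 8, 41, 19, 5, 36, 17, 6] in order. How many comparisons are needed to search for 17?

Search path for 17: 48 -> 28 -> 1 -> 8 -> 19 -> 17
Found: True
Comparisons: 6


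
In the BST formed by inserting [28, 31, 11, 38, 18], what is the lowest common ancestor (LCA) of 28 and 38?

Tree insertion order: [28, 31, 11, 38, 18]
Tree (level-order array): [28, 11, 31, None, 18, None, 38]
In a BST, the LCA of p=28, q=38 is the first node v on the
root-to-leaf path with p <= v <= q (go left if both < v, right if both > v).
Walk from root:
  at 28: 28 <= 28 <= 38, this is the LCA
LCA = 28


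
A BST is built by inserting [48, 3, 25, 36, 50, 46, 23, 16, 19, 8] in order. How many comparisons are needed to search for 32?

Search path for 32: 48 -> 3 -> 25 -> 36
Found: False
Comparisons: 4


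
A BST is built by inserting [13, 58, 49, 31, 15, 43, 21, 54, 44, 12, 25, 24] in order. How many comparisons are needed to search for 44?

Search path for 44: 13 -> 58 -> 49 -> 31 -> 43 -> 44
Found: True
Comparisons: 6


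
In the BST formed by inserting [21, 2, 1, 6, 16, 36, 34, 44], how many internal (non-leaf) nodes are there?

Tree built from: [21, 2, 1, 6, 16, 36, 34, 44]
Tree (level-order array): [21, 2, 36, 1, 6, 34, 44, None, None, None, 16]
Rule: An internal node has at least one child.
Per-node child counts:
  node 21: 2 child(ren)
  node 2: 2 child(ren)
  node 1: 0 child(ren)
  node 6: 1 child(ren)
  node 16: 0 child(ren)
  node 36: 2 child(ren)
  node 34: 0 child(ren)
  node 44: 0 child(ren)
Matching nodes: [21, 2, 6, 36]
Count of internal (non-leaf) nodes: 4


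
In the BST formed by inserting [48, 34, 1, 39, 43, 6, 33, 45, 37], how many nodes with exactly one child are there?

Tree built from: [48, 34, 1, 39, 43, 6, 33, 45, 37]
Tree (level-order array): [48, 34, None, 1, 39, None, 6, 37, 43, None, 33, None, None, None, 45]
Rule: These are nodes with exactly 1 non-null child.
Per-node child counts:
  node 48: 1 child(ren)
  node 34: 2 child(ren)
  node 1: 1 child(ren)
  node 6: 1 child(ren)
  node 33: 0 child(ren)
  node 39: 2 child(ren)
  node 37: 0 child(ren)
  node 43: 1 child(ren)
  node 45: 0 child(ren)
Matching nodes: [48, 1, 6, 43]
Count of nodes with exactly one child: 4


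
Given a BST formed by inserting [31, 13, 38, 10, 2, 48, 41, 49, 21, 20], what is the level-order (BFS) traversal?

Tree insertion order: [31, 13, 38, 10, 2, 48, 41, 49, 21, 20]
Tree (level-order array): [31, 13, 38, 10, 21, None, 48, 2, None, 20, None, 41, 49]
BFS from the root, enqueuing left then right child of each popped node:
  queue [31] -> pop 31, enqueue [13, 38], visited so far: [31]
  queue [13, 38] -> pop 13, enqueue [10, 21], visited so far: [31, 13]
  queue [38, 10, 21] -> pop 38, enqueue [48], visited so far: [31, 13, 38]
  queue [10, 21, 48] -> pop 10, enqueue [2], visited so far: [31, 13, 38, 10]
  queue [21, 48, 2] -> pop 21, enqueue [20], visited so far: [31, 13, 38, 10, 21]
  queue [48, 2, 20] -> pop 48, enqueue [41, 49], visited so far: [31, 13, 38, 10, 21, 48]
  queue [2, 20, 41, 49] -> pop 2, enqueue [none], visited so far: [31, 13, 38, 10, 21, 48, 2]
  queue [20, 41, 49] -> pop 20, enqueue [none], visited so far: [31, 13, 38, 10, 21, 48, 2, 20]
  queue [41, 49] -> pop 41, enqueue [none], visited so far: [31, 13, 38, 10, 21, 48, 2, 20, 41]
  queue [49] -> pop 49, enqueue [none], visited so far: [31, 13, 38, 10, 21, 48, 2, 20, 41, 49]
Result: [31, 13, 38, 10, 21, 48, 2, 20, 41, 49]


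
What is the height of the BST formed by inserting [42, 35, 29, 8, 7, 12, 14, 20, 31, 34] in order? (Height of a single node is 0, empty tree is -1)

Insertion order: [42, 35, 29, 8, 7, 12, 14, 20, 31, 34]
Tree (level-order array): [42, 35, None, 29, None, 8, 31, 7, 12, None, 34, None, None, None, 14, None, None, None, 20]
Compute height bottom-up (empty subtree = -1):
  height(7) = 1 + max(-1, -1) = 0
  height(20) = 1 + max(-1, -1) = 0
  height(14) = 1 + max(-1, 0) = 1
  height(12) = 1 + max(-1, 1) = 2
  height(8) = 1 + max(0, 2) = 3
  height(34) = 1 + max(-1, -1) = 0
  height(31) = 1 + max(-1, 0) = 1
  height(29) = 1 + max(3, 1) = 4
  height(35) = 1 + max(4, -1) = 5
  height(42) = 1 + max(5, -1) = 6
Height = 6


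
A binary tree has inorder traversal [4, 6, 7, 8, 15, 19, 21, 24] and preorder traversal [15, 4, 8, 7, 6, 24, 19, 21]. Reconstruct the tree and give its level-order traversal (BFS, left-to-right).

Inorder:  [4, 6, 7, 8, 15, 19, 21, 24]
Preorder: [15, 4, 8, 7, 6, 24, 19, 21]
Algorithm: preorder visits root first, so consume preorder in order;
for each root, split the current inorder slice at that value into
left-subtree inorder and right-subtree inorder, then recurse.
Recursive splits:
  root=15; inorder splits into left=[4, 6, 7, 8], right=[19, 21, 24]
  root=4; inorder splits into left=[], right=[6, 7, 8]
  root=8; inorder splits into left=[6, 7], right=[]
  root=7; inorder splits into left=[6], right=[]
  root=6; inorder splits into left=[], right=[]
  root=24; inorder splits into left=[19, 21], right=[]
  root=19; inorder splits into left=[], right=[21]
  root=21; inorder splits into left=[], right=[]
Reconstructed level-order: [15, 4, 24, 8, 19, 7, 21, 6]


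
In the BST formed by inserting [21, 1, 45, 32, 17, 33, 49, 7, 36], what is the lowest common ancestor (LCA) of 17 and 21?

Tree insertion order: [21, 1, 45, 32, 17, 33, 49, 7, 36]
Tree (level-order array): [21, 1, 45, None, 17, 32, 49, 7, None, None, 33, None, None, None, None, None, 36]
In a BST, the LCA of p=17, q=21 is the first node v on the
root-to-leaf path with p <= v <= q (go left if both < v, right if both > v).
Walk from root:
  at 21: 17 <= 21 <= 21, this is the LCA
LCA = 21


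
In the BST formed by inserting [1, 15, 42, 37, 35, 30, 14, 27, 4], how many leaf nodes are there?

Tree built from: [1, 15, 42, 37, 35, 30, 14, 27, 4]
Tree (level-order array): [1, None, 15, 14, 42, 4, None, 37, None, None, None, 35, None, 30, None, 27]
Rule: A leaf has 0 children.
Per-node child counts:
  node 1: 1 child(ren)
  node 15: 2 child(ren)
  node 14: 1 child(ren)
  node 4: 0 child(ren)
  node 42: 1 child(ren)
  node 37: 1 child(ren)
  node 35: 1 child(ren)
  node 30: 1 child(ren)
  node 27: 0 child(ren)
Matching nodes: [4, 27]
Count of leaf nodes: 2
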